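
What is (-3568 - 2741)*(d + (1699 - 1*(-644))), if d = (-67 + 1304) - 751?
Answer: -17848161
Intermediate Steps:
d = 486 (d = 1237 - 751 = 486)
(-3568 - 2741)*(d + (1699 - 1*(-644))) = (-3568 - 2741)*(486 + (1699 - 1*(-644))) = -6309*(486 + (1699 + 644)) = -6309*(486 + 2343) = -6309*2829 = -17848161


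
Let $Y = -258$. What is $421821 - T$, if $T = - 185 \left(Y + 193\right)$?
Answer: $409796$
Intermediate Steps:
$T = 12025$ ($T = - 185 \left(-258 + 193\right) = \left(-185\right) \left(-65\right) = 12025$)
$421821 - T = 421821 - 12025 = 409796$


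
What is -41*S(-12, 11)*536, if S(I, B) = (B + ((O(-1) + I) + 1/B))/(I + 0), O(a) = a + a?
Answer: -175808/33 ≈ -5327.5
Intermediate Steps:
O(a) = 2*a
S(I, B) = (-2 + B + I + 1/B)/I (S(I, B) = (B + ((2*(-1) + I) + 1/B))/(I + 0) = (B + ((-2 + I) + 1/B))/I = (B + (-2 + I + 1/B))/I = (-2 + B + I + 1/B)/I)
-41*S(-12, 11)*536 = -41*(1 + 11*(-12) + 11*(-2 + 11))/(11*(-12))*536 = -41*(-1)*(1 - 132 + 11*9)/(11*12)*536 = -41*(-1)*(1 - 132 + 99)/(11*12)*536 = -41*(-1)*(-32)/(11*12)*536 = -41*8/33*536 = -328/33*536 = -175808/33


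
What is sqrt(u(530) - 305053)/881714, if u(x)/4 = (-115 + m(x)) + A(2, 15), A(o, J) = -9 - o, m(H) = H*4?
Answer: I*sqrt(297077)/881714 ≈ 0.00061817*I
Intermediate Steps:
m(H) = 4*H
u(x) = -504 + 16*x (u(x) = 4*((-115 + 4*x) + (-9 - 1*2)) = 4*((-115 + 4*x) + (-9 - 2)) = 4*((-115 + 4*x) - 11) = 4*(-126 + 4*x) = -504 + 16*x)
sqrt(u(530) - 305053)/881714 = sqrt((-504 + 16*530) - 305053)/881714 = sqrt((-504 + 8480) - 305053)*(1/881714) = sqrt(7976 - 305053)*(1/881714) = sqrt(-297077)*(1/881714) = (I*sqrt(297077))*(1/881714) = I*sqrt(297077)/881714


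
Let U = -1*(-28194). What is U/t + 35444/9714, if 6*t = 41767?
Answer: 1561824322/202862319 ≈ 7.6989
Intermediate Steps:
t = 41767/6 (t = (⅙)*41767 = 41767/6 ≈ 6961.2)
U = 28194
U/t + 35444/9714 = 28194/(41767/6) + 35444/9714 = 28194*(6/41767) + 35444*(1/9714) = 169164/41767 + 17722/4857 = 1561824322/202862319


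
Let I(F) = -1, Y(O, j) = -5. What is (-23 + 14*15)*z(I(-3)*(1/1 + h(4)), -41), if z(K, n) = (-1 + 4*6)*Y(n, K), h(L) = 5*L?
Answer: -21505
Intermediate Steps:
z(K, n) = -115 (z(K, n) = (-1 + 4*6)*(-5) = (-1 + 24)*(-5) = 23*(-5) = -115)
(-23 + 14*15)*z(I(-3)*(1/1 + h(4)), -41) = (-23 + 14*15)*(-115) = (-23 + 210)*(-115) = 187*(-115) = -21505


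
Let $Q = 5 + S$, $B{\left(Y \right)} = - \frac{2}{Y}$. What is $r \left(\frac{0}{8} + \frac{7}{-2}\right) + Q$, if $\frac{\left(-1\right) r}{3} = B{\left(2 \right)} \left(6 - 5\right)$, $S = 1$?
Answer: $- \frac{9}{2} \approx -4.5$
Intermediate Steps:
$r = 3$ ($r = - 3 - \frac{2}{2} \left(6 - 5\right) = - 3 \left(-2\right) \frac{1}{2} \cdot 1 = - 3 \left(\left(-1\right) 1\right) = \left(-3\right) \left(-1\right) = 3$)
$Q = 6$ ($Q = 5 + 1 = 6$)
$r \left(\frac{0}{8} + \frac{7}{-2}\right) + Q = 3 \left(\frac{0}{8} + \frac{7}{-2}\right) + 6 = 3 \left(0 \cdot \frac{1}{8} + 7 \left(- \frac{1}{2}\right)\right) + 6 = 3 \left(0 - \frac{7}{2}\right) + 6 = 3 \left(- \frac{7}{2}\right) + 6 = - \frac{21}{2} + 6 = - \frac{9}{2}$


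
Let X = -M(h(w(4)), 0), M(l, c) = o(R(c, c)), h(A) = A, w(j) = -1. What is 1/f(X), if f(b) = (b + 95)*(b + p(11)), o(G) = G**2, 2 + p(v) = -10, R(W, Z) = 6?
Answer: -1/2832 ≈ -0.00035311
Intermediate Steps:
p(v) = -12 (p(v) = -2 - 10 = -12)
M(l, c) = 36 (M(l, c) = 6**2 = 36)
X = -36 (X = -1*36 = -36)
f(b) = (-12 + b)*(95 + b) (f(b) = (b + 95)*(b - 12) = (95 + b)*(-12 + b) = (-12 + b)*(95 + b))
1/f(X) = 1/(-1140 + (-36)**2 + 83*(-36)) = 1/(-1140 + 1296 - 2988) = 1/(-2832) = -1/2832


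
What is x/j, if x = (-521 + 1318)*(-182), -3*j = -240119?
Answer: -435162/240119 ≈ -1.8123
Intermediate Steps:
j = 240119/3 (j = -1/3*(-240119) = 240119/3 ≈ 80040.)
x = -145054 (x = 797*(-182) = -145054)
x/j = -145054/240119/3 = -145054*3/240119 = -435162/240119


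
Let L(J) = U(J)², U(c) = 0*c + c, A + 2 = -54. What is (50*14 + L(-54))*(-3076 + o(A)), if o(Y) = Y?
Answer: -11325312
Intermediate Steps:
A = -56 (A = -2 - 54 = -56)
U(c) = c (U(c) = 0 + c = c)
L(J) = J²
(50*14 + L(-54))*(-3076 + o(A)) = (50*14 + (-54)²)*(-3076 - 56) = (700 + 2916)*(-3132) = 3616*(-3132) = -11325312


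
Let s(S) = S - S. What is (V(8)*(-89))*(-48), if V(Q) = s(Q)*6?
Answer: 0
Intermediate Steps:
s(S) = 0
V(Q) = 0 (V(Q) = 0*6 = 0)
(V(8)*(-89))*(-48) = (0*(-89))*(-48) = 0*(-48) = 0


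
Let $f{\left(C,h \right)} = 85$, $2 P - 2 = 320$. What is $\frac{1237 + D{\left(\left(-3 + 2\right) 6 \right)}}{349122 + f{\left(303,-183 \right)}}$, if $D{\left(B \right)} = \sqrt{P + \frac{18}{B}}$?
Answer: $\frac{1237}{349207} + \frac{\sqrt{158}}{349207} \approx 0.0035783$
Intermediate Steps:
$P = 161$ ($P = 1 + \frac{1}{2} \cdot 320 = 1 + 160 = 161$)
$D{\left(B \right)} = \sqrt{161 + \frac{18}{B}}$
$\frac{1237 + D{\left(\left(-3 + 2\right) 6 \right)}}{349122 + f{\left(303,-183 \right)}} = \frac{1237 + \sqrt{161 + \frac{18}{\left(-3 + 2\right) 6}}}{349122 + 85} = \frac{1237 + \sqrt{161 + \frac{18}{\left(-1\right) 6}}}{349207} = \left(1237 + \sqrt{161 + \frac{18}{-6}}\right) \frac{1}{349207} = \left(1237 + \sqrt{161 + 18 \left(- \frac{1}{6}\right)}\right) \frac{1}{349207} = \left(1237 + \sqrt{161 - 3}\right) \frac{1}{349207} = \left(1237 + \sqrt{158}\right) \frac{1}{349207} = \frac{1237}{349207} + \frac{\sqrt{158}}{349207}$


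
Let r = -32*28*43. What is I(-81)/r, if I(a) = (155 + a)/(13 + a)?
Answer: 37/1309952 ≈ 2.8245e-5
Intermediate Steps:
r = -38528 (r = -896*43 = -38528)
I(a) = (155 + a)/(13 + a)
I(-81)/r = ((155 - 81)/(13 - 81))/(-38528) = (74/(-68))*(-1/38528) = -1/68*74*(-1/38528) = -37/34*(-1/38528) = 37/1309952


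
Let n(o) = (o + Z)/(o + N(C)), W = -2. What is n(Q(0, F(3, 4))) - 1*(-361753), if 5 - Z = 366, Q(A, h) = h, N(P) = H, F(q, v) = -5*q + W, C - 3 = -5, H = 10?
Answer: 361807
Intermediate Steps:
C = -2 (C = 3 - 5 = -2)
F(q, v) = -2 - 5*q (F(q, v) = -5*q - 2 = -2 - 5*q)
N(P) = 10
Z = -361 (Z = 5 - 1*366 = 5 - 366 = -361)
n(o) = (-361 + o)/(10 + o) (n(o) = (o - 361)/(o + 10) = (-361 + o)/(10 + o))
n(Q(0, F(3, 4))) - 1*(-361753) = (-361 + (-2 - 5*3))/(10 + (-2 - 5*3)) - 1*(-361753) = (-361 + (-2 - 15))/(10 + (-2 - 15)) + 361753 = (-361 - 17)/(10 - 17) + 361753 = -378/(-7) + 361753 = -⅐*(-378) + 361753 = 54 + 361753 = 361807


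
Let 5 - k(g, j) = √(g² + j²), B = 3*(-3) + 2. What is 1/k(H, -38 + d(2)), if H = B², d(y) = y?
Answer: -5/3672 - √3697/3672 ≈ -0.017920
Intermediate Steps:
B = -7 (B = -9 + 2 = -7)
H = 49 (H = (-7)² = 49)
k(g, j) = 5 - √(g² + j²)
1/k(H, -38 + d(2)) = 1/(5 - √(49² + (-38 + 2)²)) = 1/(5 - √(2401 + (-36)²)) = 1/(5 - √(2401 + 1296)) = 1/(5 - √3697)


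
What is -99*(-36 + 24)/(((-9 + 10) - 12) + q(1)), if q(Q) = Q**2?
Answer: -594/5 ≈ -118.80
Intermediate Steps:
-99*(-36 + 24)/(((-9 + 10) - 12) + q(1)) = -99*(-36 + 24)/(((-9 + 10) - 12) + 1**2) = -(-1188)/((1 - 12) + 1) = -(-1188)/(-11 + 1) = -(-1188)/(-10) = -(-1188)*(-1)/10 = -99*6/5 = -594/5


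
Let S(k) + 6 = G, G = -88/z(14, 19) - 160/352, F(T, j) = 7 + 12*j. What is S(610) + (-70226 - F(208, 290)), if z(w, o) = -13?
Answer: -10540914/143 ≈ -73713.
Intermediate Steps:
G = 903/143 (G = -88/(-13) - 160/352 = -88*(-1/13) - 160*1/352 = 88/13 - 5/11 = 903/143 ≈ 6.3147)
S(k) = 45/143 (S(k) = -6 + 903/143 = 45/143)
S(610) + (-70226 - F(208, 290)) = 45/143 + (-70226 - (7 + 12*290)) = 45/143 + (-70226 - (7 + 3480)) = 45/143 + (-70226 - 1*3487) = 45/143 + (-70226 - 3487) = 45/143 - 73713 = -10540914/143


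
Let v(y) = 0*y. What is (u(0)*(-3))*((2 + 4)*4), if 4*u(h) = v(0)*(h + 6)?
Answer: 0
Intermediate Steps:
v(y) = 0
u(h) = 0 (u(h) = (0*(h + 6))/4 = (0*(6 + h))/4 = (¼)*0 = 0)
(u(0)*(-3))*((2 + 4)*4) = (0*(-3))*((2 + 4)*4) = 0*(6*4) = 0*24 = 0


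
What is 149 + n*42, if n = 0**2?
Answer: 149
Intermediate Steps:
n = 0
149 + n*42 = 149 + 0*42 = 149 + 0 = 149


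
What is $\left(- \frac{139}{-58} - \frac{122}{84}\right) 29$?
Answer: $\frac{575}{21} \approx 27.381$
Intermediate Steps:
$\left(- \frac{139}{-58} - \frac{122}{84}\right) 29 = \left(\left(-139\right) \left(- \frac{1}{58}\right) - \frac{61}{42}\right) 29 = \left(\frac{139}{58} - \frac{61}{42}\right) 29 = \frac{575}{609} \cdot 29 = \frac{575}{21}$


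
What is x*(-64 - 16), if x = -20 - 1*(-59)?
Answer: -3120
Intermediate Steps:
x = 39 (x = -20 + 59 = 39)
x*(-64 - 16) = 39*(-64 - 16) = 39*(-80) = -3120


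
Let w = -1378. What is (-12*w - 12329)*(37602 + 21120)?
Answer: 247043454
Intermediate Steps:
(-12*w - 12329)*(37602 + 21120) = (-12*(-1378) - 12329)*(37602 + 21120) = (16536 - 12329)*58722 = 4207*58722 = 247043454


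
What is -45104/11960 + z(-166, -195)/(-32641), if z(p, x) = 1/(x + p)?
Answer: -66434813343/17616184495 ≈ -3.7712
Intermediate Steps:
z(p, x) = 1/(p + x)
-45104/11960 + z(-166, -195)/(-32641) = -45104/11960 + 1/(-166 - 195*(-32641)) = -45104*1/11960 - 1/32641/(-361) = -5638/1495 - 1/361*(-1/32641) = -5638/1495 + 1/11783401 = -66434813343/17616184495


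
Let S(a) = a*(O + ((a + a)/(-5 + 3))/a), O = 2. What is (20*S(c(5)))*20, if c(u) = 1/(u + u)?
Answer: 40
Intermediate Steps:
c(u) = 1/(2*u)
S(a) = a (S(a) = a*(2 + ((a + a)/(-5 + 3))/a) = a*(2 + ((2*a)/(-2))/a) = a*(2 + ((2*a)*(-½))/a) = a*(2 + (-a)/a) = a*(2 - 1) = a*1 = a)
(20*S(c(5)))*20 = (20*((½)/5))*20 = (20*((½)*(⅕)))*20 = (20*(⅒))*20 = 2*20 = 40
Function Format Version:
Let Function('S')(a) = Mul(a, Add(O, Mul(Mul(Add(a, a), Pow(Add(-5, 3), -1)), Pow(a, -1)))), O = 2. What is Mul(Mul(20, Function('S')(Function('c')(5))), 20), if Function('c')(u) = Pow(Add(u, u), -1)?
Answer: 40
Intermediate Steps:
Function('c')(u) = Mul(Rational(1, 2), Pow(u, -1)) (Function('c')(u) = Pow(Mul(2, u), -1) = Mul(Rational(1, 2), Pow(u, -1)))
Function('S')(a) = a (Function('S')(a) = Mul(a, Add(2, Mul(Mul(Add(a, a), Pow(Add(-5, 3), -1)), Pow(a, -1)))) = Mul(a, Add(2, Mul(Mul(Mul(2, a), Pow(-2, -1)), Pow(a, -1)))) = Mul(a, Add(2, Mul(Mul(Mul(2, a), Rational(-1, 2)), Pow(a, -1)))) = Mul(a, Add(2, Mul(Mul(-1, a), Pow(a, -1)))) = Mul(a, Add(2, -1)) = Mul(a, 1) = a)
Mul(Mul(20, Function('S')(Function('c')(5))), 20) = Mul(Mul(20, Mul(Rational(1, 2), Pow(5, -1))), 20) = Mul(Mul(20, Mul(Rational(1, 2), Rational(1, 5))), 20) = Mul(Mul(20, Rational(1, 10)), 20) = Mul(2, 20) = 40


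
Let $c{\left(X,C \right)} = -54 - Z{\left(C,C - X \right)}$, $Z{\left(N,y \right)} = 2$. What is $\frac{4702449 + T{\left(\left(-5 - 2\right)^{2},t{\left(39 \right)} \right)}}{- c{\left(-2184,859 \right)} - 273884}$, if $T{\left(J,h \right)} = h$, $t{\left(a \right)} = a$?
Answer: $- \frac{391874}{22819} \approx -17.173$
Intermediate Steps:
$c{\left(X,C \right)} = -56$ ($c{\left(X,C \right)} = -54 - 2 = -56$)
$\frac{4702449 + T{\left(\left(-5 - 2\right)^{2},t{\left(39 \right)} \right)}}{- c{\left(-2184,859 \right)} - 273884} = \frac{4702449 + 39}{\left(-1\right) \left(-56\right) - 273884} = \frac{4702488}{56 - 273884} = \frac{4702488}{-273828} = 4702488 \left(- \frac{1}{273828}\right) = - \frac{391874}{22819}$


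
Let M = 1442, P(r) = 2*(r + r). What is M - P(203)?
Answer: 630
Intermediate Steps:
P(r) = 4*r (P(r) = 2*(2*r) = 4*r)
M - P(203) = 1442 - 4*203 = 1442 - 1*812 = 1442 - 812 = 630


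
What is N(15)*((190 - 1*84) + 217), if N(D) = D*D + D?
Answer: 77520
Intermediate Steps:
N(D) = D + D**2 (N(D) = D**2 + D = D + D**2)
N(15)*((190 - 1*84) + 217) = (15*(1 + 15))*((190 - 1*84) + 217) = (15*16)*((190 - 84) + 217) = 240*(106 + 217) = 240*323 = 77520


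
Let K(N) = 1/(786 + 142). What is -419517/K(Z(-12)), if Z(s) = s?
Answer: -389311776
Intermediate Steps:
K(N) = 1/928
-419517/K(Z(-12)) = -419517/1/928 = -419517*928 = -389311776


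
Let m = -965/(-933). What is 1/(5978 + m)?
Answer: 933/5578439 ≈ 0.00016725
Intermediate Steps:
m = 965/933 (m = -965*(-1/933) = 965/933 ≈ 1.0343)
1/(5978 + m) = 1/(5978 + 965/933) = 1/(5578439/933) = 933/5578439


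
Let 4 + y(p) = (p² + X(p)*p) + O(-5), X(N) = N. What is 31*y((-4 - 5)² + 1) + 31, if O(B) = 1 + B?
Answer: 416671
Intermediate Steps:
y(p) = -8 + 2*p² (y(p) = -4 + ((p² + p*p) + (1 - 5)) = -4 + ((p² + p²) - 4) = -4 + (2*p² - 4) = -4 + (-4 + 2*p²) = -8 + 2*p²)
31*y((-4 - 5)² + 1) + 31 = 31*(-8 + 2*((-4 - 5)² + 1)²) + 31 = 31*(-8 + 2*((-9)² + 1)²) + 31 = 31*(-8 + 2*(81 + 1)²) + 31 = 31*(-8 + 2*82²) + 31 = 31*(-8 + 2*6724) + 31 = 31*(-8 + 13448) + 31 = 31*13440 + 31 = 416640 + 31 = 416671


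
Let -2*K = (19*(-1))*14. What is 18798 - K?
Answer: 18665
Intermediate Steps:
K = 133 (K = -19*(-1)*14/2 = -(-19)*14/2 = -½*(-266) = 133)
18798 - K = 18798 - 1*133 = 18798 - 133 = 18665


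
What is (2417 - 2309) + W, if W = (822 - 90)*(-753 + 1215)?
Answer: 338292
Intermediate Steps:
W = 338184 (W = 732*462 = 338184)
(2417 - 2309) + W = (2417 - 2309) + 338184 = 108 + 338184 = 338292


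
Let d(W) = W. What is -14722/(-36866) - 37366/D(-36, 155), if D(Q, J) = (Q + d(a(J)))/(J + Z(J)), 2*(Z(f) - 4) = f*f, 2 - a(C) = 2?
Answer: 8383333623473/663588 ≈ 1.2633e+7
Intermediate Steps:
a(C) = 0 (a(C) = 2 - 1*2 = 2 - 2 = 0)
Z(f) = 4 + f**2/2 (Z(f) = 4 + (f*f)/2 = 4 + f**2/2)
D(Q, J) = Q/(4 + J + J**2/2) (D(Q, J) = (Q + 0)/(J + (4 + J**2/2)) = Q/(4 + J + J**2/2))
-14722/(-36866) - 37366/D(-36, 155) = -14722/(-36866) - 37366/(2*(-36)/(8 + 155**2 + 2*155)) = -14722*(-1/36866) - 37366/(2*(-36)/(8 + 24025 + 310)) = 7361/18433 - 37366/(2*(-36)/24343) = 7361/18433 - 37366/(2*(-36)*(1/24343)) = 7361/18433 - 37366/(-72/24343) = 7361/18433 - 37366*(-24343/72) = 7361/18433 + 454800269/36 = 8383333623473/663588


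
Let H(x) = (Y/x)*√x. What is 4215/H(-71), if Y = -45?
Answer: -281*I*√71/3 ≈ -789.25*I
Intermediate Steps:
H(x) = -45/√x (H(x) = (-45/x)*√x = -45/√x)
4215/H(-71) = 4215/((-(-45)*I*√71/71)) = 4215/((45*I*√71/71)) = 4215*(-I*√71/45) = -281*I*√71/3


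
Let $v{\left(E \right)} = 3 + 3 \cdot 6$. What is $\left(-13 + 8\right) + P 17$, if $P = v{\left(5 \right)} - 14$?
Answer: $114$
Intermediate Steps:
$v{\left(E \right)} = 21$ ($v{\left(E \right)} = 3 + 18 = 21$)
$P = 7$ ($P = 21 - 14 = 7$)
$\left(-13 + 8\right) + P 17 = \left(-13 + 8\right) + 7 \cdot 17 = -5 + 119 = 114$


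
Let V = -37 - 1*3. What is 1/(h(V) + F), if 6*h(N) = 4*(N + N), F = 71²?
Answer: 3/14963 ≈ 0.00020049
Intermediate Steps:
F = 5041
V = -40 (V = -37 - 3 = -40)
h(N) = 4*N/3 (h(N) = (4*(N + N))/6 = (4*(2*N))/6 = (8*N)/6 = 4*N/3)
1/(h(V) + F) = 1/((4/3)*(-40) + 5041) = 1/(-160/3 + 5041) = 1/(14963/3) = 3/14963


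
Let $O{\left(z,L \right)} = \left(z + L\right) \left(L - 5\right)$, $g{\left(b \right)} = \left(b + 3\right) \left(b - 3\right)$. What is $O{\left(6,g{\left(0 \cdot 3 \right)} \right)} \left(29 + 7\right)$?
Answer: $1512$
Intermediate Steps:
$g{\left(b \right)} = \left(-3 + b\right) \left(3 + b\right)$ ($g{\left(b \right)} = \left(3 + b\right) \left(-3 + b\right) = \left(-3 + b\right) \left(3 + b\right)$)
$O{\left(z,L \right)} = \left(-5 + L\right) \left(L + z\right)$ ($O{\left(z,L \right)} = \left(L + z\right) \left(-5 + L\right) = \left(-5 + L\right) \left(L + z\right)$)
$O{\left(6,g{\left(0 \cdot 3 \right)} \right)} \left(29 + 7\right) = \left(\left(-9 + \left(0 \cdot 3\right)^{2}\right)^{2} - 5 \left(-9 + \left(0 \cdot 3\right)^{2}\right) - 30 + \left(-9 + \left(0 \cdot 3\right)^{2}\right) 6\right) \left(29 + 7\right) = \left(\left(-9 + 0^{2}\right)^{2} - 5 \left(-9 + 0^{2}\right) - 30 + \left(-9 + 0^{2}\right) 6\right) 36 = \left(\left(-9 + 0\right)^{2} - 5 \left(-9 + 0\right) - 30 + \left(-9 + 0\right) 6\right) 36 = \left(\left(-9\right)^{2} - -45 - 30 - 54\right) 36 = \left(81 + 45 - 30 - 54\right) 36 = 42 \cdot 36 = 1512$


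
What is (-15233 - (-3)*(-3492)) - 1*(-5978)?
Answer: -19731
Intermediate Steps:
(-15233 - (-3)*(-3492)) - 1*(-5978) = (-15233 - 1*10476) + 5978 = (-15233 - 10476) + 5978 = -25709 + 5978 = -19731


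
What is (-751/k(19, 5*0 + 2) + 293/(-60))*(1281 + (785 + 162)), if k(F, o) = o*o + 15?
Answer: -28199239/285 ≈ -98945.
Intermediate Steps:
k(F, o) = 15 + o² (k(F, o) = o² + 15 = 15 + o²)
(-751/k(19, 5*0 + 2) + 293/(-60))*(1281 + (785 + 162)) = (-751/(15 + (5*0 + 2)²) + 293/(-60))*(1281 + (785 + 162)) = (-751/(15 + (0 + 2)²) + 293*(-1/60))*(1281 + 947) = (-751/(15 + 2²) - 293/60)*2228 = (-751/(15 + 4) - 293/60)*2228 = (-751/19 - 293/60)*2228 = -50627/1140*2228 = -28199239/285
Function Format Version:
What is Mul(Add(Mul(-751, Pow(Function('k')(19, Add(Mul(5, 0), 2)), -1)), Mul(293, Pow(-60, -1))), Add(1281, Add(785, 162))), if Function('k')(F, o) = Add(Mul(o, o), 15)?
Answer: Rational(-28199239, 285) ≈ -98945.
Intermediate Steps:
Function('k')(F, o) = Add(15, Pow(o, 2)) (Function('k')(F, o) = Add(Pow(o, 2), 15) = Add(15, Pow(o, 2)))
Mul(Add(Mul(-751, Pow(Function('k')(19, Add(Mul(5, 0), 2)), -1)), Mul(293, Pow(-60, -1))), Add(1281, Add(785, 162))) = Mul(Add(Mul(-751, Pow(Add(15, Pow(Add(Mul(5, 0), 2), 2)), -1)), Mul(293, Pow(-60, -1))), Add(1281, Add(785, 162))) = Mul(Add(Mul(-751, Pow(Add(15, Pow(Add(0, 2), 2)), -1)), Mul(293, Rational(-1, 60))), Add(1281, 947)) = Mul(Add(Mul(-751, Pow(Add(15, Pow(2, 2)), -1)), Rational(-293, 60)), 2228) = Mul(Add(Mul(-751, Pow(Add(15, 4), -1)), Rational(-293, 60)), 2228) = Mul(Add(Mul(-751, Pow(19, -1)), Rational(-293, 60)), 2228) = Mul(Add(Mul(-751, Rational(1, 19)), Rational(-293, 60)), 2228) = Mul(Add(Rational(-751, 19), Rational(-293, 60)), 2228) = Mul(Rational(-50627, 1140), 2228) = Rational(-28199239, 285)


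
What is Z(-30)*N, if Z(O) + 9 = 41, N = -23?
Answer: -736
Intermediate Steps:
Z(O) = 32 (Z(O) = -9 + 41 = 32)
Z(-30)*N = 32*(-23) = -736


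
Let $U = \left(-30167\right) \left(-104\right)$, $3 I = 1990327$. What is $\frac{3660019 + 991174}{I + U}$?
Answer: $\frac{13953579}{11402431} \approx 1.2237$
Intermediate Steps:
$I = \frac{1990327}{3}$ ($I = \frac{1}{3} \cdot 1990327 = \frac{1990327}{3} \approx 6.6344 \cdot 10^{5}$)
$U = 3137368$
$\frac{3660019 + 991174}{I + U} = \frac{3660019 + 991174}{\frac{1990327}{3} + 3137368} = \frac{4651193}{\frac{11402431}{3}} = 4651193 \cdot \frac{3}{11402431} = \frac{13953579}{11402431}$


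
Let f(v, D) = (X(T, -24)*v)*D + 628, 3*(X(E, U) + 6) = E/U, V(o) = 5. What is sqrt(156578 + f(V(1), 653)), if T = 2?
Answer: 161*sqrt(191)/6 ≈ 370.84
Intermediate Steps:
X(E, U) = -6 + E/(3*U) (X(E, U) = -6 + (E/U)/3 = -6 + E/(3*U))
f(v, D) = 628 - 217*D*v/36 (f(v, D) = ((-6 + (1/3)*2/(-24))*v)*D + 628 = ((-6 + (1/3)*2*(-1/24))*v)*D + 628 = ((-6 - 1/36)*v)*D + 628 = (-217*v/36)*D + 628 = -217*D*v/36 + 628 = 628 - 217*D*v/36)
sqrt(156578 + f(V(1), 653)) = sqrt(156578 + (628 - 217/36*653*5)) = sqrt(156578 + (628 - 708505/36)) = sqrt(156578 - 685897/36) = sqrt(4950911/36) = 161*sqrt(191)/6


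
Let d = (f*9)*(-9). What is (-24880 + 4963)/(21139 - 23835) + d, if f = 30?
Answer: -6531363/2696 ≈ -2422.6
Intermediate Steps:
d = -2430 (d = (30*9)*(-9) = 270*(-9) = -2430)
(-24880 + 4963)/(21139 - 23835) + d = (-24880 + 4963)/(21139 - 23835) - 2430 = -19917/(-2696) - 2430 = -19917*(-1/2696) - 2430 = 19917/2696 - 2430 = -6531363/2696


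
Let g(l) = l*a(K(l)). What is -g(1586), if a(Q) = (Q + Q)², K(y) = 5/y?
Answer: -50/793 ≈ -0.063052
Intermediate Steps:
a(Q) = 4*Q² (a(Q) = (2*Q)² = 4*Q²)
g(l) = 100/l (g(l) = l*(4*(5/l)²) = l*(4*(25/l²)) = l*(100/l²) = 100/l)
-g(1586) = -100/1586 = -1*50/793 = -50/793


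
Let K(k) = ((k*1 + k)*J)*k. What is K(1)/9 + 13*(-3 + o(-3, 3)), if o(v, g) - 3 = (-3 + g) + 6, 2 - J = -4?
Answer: 238/3 ≈ 79.333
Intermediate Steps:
J = 6 (J = 2 - 1*(-4) = 2 + 4 = 6)
o(v, g) = 6 + g (o(v, g) = 3 + ((-3 + g) + 6) = 3 + (3 + g) = 6 + g)
K(k) = 12*k**2 (K(k) = ((k*1 + k)*6)*k = ((k + k)*6)*k = ((2*k)*6)*k = (12*k)*k = 12*k**2)
K(1)/9 + 13*(-3 + o(-3, 3)) = (12*1**2)/9 + 13*(-3 + (6 + 3)) = (12*1)*(1/9) + 13*(-3 + 9) = 12*(1/9) + 13*6 = 4/3 + 78 = 238/3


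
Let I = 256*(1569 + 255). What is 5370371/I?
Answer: 5370371/466944 ≈ 11.501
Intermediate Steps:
I = 466944 (I = 256*1824 = 466944)
5370371/I = 5370371/466944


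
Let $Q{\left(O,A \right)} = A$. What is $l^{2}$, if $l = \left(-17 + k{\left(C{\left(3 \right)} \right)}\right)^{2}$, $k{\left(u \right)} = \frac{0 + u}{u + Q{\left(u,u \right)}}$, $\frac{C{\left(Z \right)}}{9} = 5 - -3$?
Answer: $\frac{1185921}{16} \approx 74120.0$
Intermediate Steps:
$C{\left(Z \right)} = 72$ ($C{\left(Z \right)} = 9 \left(5 - -3\right) = 9 \left(5 + 3\right) = 9 \cdot 8 = 72$)
$k{\left(u \right)} = \frac{1}{2}$ ($k{\left(u \right)} = \frac{0 + u}{u + u} = \frac{u}{2 u} = u \frac{1}{2 u} = \frac{1}{2}$)
$l = \frac{1089}{4}$ ($l = \left(-17 + \frac{1}{2}\right)^{2} = \left(- \frac{33}{2}\right)^{2} = \frac{1089}{4} \approx 272.25$)
$l^{2} = \left(\frac{1089}{4}\right)^{2} = \frac{1185921}{16}$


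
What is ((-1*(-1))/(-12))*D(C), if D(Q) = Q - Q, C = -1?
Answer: 0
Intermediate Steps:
D(Q) = 0
((-1*(-1))/(-12))*D(C) = ((-1*(-1))/(-12))*0 = -1/12*1*0 = -1/12*0 = 0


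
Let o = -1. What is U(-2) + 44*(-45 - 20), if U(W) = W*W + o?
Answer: -2857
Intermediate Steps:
U(W) = -1 + W**2 (U(W) = W*W - 1 = W**2 - 1 = -1 + W**2)
U(-2) + 44*(-45 - 20) = (-1 + (-2)**2) + 44*(-45 - 20) = (-1 + 4) + 44*(-65) = 3 - 2860 = -2857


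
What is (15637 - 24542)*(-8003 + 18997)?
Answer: -97901570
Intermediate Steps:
(15637 - 24542)*(-8003 + 18997) = -8905*10994 = -97901570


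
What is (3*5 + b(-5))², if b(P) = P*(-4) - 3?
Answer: 1024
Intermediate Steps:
b(P) = -3 - 4*P (b(P) = -4*P - 3 = -3 - 4*P)
(3*5 + b(-5))² = (3*5 + (-3 - 4*(-5)))² = (15 + (-3 + 20))² = (15 + 17)² = 32² = 1024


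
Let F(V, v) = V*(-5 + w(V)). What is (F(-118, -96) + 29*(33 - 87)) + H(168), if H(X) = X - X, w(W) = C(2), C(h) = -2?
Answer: -740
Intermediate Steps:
w(W) = -2
H(X) = 0
F(V, v) = -7*V (F(V, v) = V*(-5 - 2) = V*(-7) = -7*V)
(F(-118, -96) + 29*(33 - 87)) + H(168) = (-7*(-118) + 29*(33 - 87)) + 0 = (826 + 29*(-54)) + 0 = (826 - 1566) + 0 = -740 + 0 = -740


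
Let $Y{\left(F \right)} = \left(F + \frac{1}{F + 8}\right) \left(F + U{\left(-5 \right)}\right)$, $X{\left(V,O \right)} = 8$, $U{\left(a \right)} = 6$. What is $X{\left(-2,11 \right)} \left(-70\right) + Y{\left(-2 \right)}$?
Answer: $- \frac{1702}{3} \approx -567.33$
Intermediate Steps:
$Y{\left(F \right)} = \left(6 + F\right) \left(F + \frac{1}{8 + F}\right)$ ($Y{\left(F \right)} = \left(F + \frac{1}{F + 8}\right) \left(F + 6\right) = \left(F + \frac{1}{8 + F}\right) \left(6 + F\right) = \left(6 + F\right) \left(F + \frac{1}{8 + F}\right)$)
$X{\left(-2,11 \right)} \left(-70\right) + Y{\left(-2 \right)} = 8 \left(-70\right) + \frac{6 + \left(-2\right)^{3} + 14 \left(-2\right)^{2} + 49 \left(-2\right)}{8 - 2} = -560 + \frac{6 - 8 + 14 \cdot 4 - 98}{6} = -560 + \frac{6 - 8 + 56 - 98}{6} = -560 + \frac{1}{6} \left(-44\right) = -560 - \frac{22}{3} = - \frac{1702}{3}$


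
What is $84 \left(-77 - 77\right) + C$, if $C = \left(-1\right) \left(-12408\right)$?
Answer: $-528$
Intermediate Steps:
$C = 12408$
$84 \left(-77 - 77\right) + C = 84 \left(-77 - 77\right) + 12408 = 84 \left(-154\right) + 12408 = -12936 + 12408 = -528$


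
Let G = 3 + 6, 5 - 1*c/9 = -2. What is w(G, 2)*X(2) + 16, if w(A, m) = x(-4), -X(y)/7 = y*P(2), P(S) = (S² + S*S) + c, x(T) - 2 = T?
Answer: 2004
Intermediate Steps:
c = 63 (c = 45 - 9*(-2) = 45 + 18 = 63)
x(T) = 2 + T
P(S) = 63 + 2*S² (P(S) = (S² + S*S) + 63 = (S² + S²) + 63 = 2*S² + 63 = 63 + 2*S²)
X(y) = -497*y (X(y) = -7*y*(63 + 2*2²) = -7*y*(63 + 2*4) = -7*y*(63 + 8) = -7*y*71 = -497*y)
G = 9
w(A, m) = -2 (w(A, m) = 2 - 4 = -2)
w(G, 2)*X(2) + 16 = -(-994)*2 + 16 = -2*(-994) + 16 = 1988 + 16 = 2004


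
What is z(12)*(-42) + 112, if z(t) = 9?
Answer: -266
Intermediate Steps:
z(12)*(-42) + 112 = 9*(-42) + 112 = -378 + 112 = -266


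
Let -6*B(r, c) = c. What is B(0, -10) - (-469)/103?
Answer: 1922/309 ≈ 6.2201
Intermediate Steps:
B(r, c) = -c/6
B(0, -10) - (-469)/103 = -⅙*(-10) - (-469)/103 = 5/3 - (-469)/103 = 5/3 - 67*(-7/103) = 5/3 + 469/103 = 1922/309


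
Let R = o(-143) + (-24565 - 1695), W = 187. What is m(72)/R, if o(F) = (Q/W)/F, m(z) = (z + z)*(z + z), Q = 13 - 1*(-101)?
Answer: -277250688/351109387 ≈ -0.78964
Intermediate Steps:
Q = 114 (Q = 13 + 101 = 114)
m(z) = 4*z² (m(z) = (2*z)*(2*z) = 4*z²)
o(F) = 114/(187*F) (o(F) = (114/187)/F = (114*(1/187))/F = 114/(187*F))
R = -702218774/26741 (R = (114/187)/(-143) + (-24565 - 1695) = (114/187)*(-1/143) - 26260 = -114/26741 - 26260 = -702218774/26741 ≈ -26260.)
m(72)/R = (4*72²)/(-702218774/26741) = (4*5184)*(-26741/702218774) = 20736*(-26741/702218774) = -277250688/351109387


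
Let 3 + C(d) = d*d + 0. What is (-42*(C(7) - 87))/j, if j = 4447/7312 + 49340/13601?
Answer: 171253781664/421257727 ≈ 406.53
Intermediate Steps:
C(d) = -3 + d² (C(d) = -3 + (d*d + 0) = -3 + (d² + 0) = -3 + d²)
j = 421257727/99450512 (j = 4447*(1/7312) + 49340*(1/13601) = 4447/7312 + 49340/13601 = 421257727/99450512 ≈ 4.2359)
(-42*(C(7) - 87))/j = (-42*((-3 + 7²) - 87))/(421257727/99450512) = -42*((-3 + 49) - 87)*(99450512/421257727) = -42*(46 - 87)*(99450512/421257727) = -42*(-41)*(99450512/421257727) = 1722*(99450512/421257727) = 171253781664/421257727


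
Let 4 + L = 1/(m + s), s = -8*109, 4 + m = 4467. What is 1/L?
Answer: -3591/14363 ≈ -0.25002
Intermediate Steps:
m = 4463 (m = -4 + 4467 = 4463)
s = -872
L = -14363/3591 (L = -4 + 1/(4463 - 872) = -4 + 1/3591 = -14363/3591 ≈ -3.9997)
1/L = 1/(-14363/3591) = -3591/14363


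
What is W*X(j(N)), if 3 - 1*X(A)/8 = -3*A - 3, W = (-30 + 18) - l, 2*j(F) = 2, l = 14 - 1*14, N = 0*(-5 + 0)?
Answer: -864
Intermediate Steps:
N = 0 (N = 0*(-5) = 0)
l = 0 (l = 14 - 14 = 0)
j(F) = 1 (j(F) = (1/2)*2 = 1)
W = -12 (W = (-30 + 18) - 1*0 = -12 + 0 = -12)
X(A) = 48 + 24*A (X(A) = 24 - 8*(-3*A - 3) = 24 - 8*(-3 - 3*A) = 24 + (24 + 24*A) = 48 + 24*A)
W*X(j(N)) = -12*(48 + 24*1) = -12*(48 + 24) = -12*72 = -864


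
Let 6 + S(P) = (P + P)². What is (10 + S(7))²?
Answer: 40000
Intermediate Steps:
S(P) = -6 + 4*P² (S(P) = -6 + (P + P)² = -6 + (2*P)² = -6 + 4*P²)
(10 + S(7))² = (10 + (-6 + 4*7²))² = (10 + (-6 + 4*49))² = (10 + (-6 + 196))² = (10 + 190)² = 200² = 40000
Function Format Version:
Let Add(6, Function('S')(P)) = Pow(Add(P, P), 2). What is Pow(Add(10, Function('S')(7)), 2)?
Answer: 40000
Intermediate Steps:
Function('S')(P) = Add(-6, Mul(4, Pow(P, 2))) (Function('S')(P) = Add(-6, Pow(Add(P, P), 2)) = Add(-6, Pow(Mul(2, P), 2)) = Add(-6, Mul(4, Pow(P, 2))))
Pow(Add(10, Function('S')(7)), 2) = Pow(Add(10, Add(-6, Mul(4, Pow(7, 2)))), 2) = Pow(Add(10, Add(-6, Mul(4, 49))), 2) = Pow(Add(10, Add(-6, 196)), 2) = Pow(Add(10, 190), 2) = Pow(200, 2) = 40000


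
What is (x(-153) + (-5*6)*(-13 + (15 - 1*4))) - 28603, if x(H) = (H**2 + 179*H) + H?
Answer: -32674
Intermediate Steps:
x(H) = H**2 + 180*H
(x(-153) + (-5*6)*(-13 + (15 - 1*4))) - 28603 = (-153*(180 - 153) + (-5*6)*(-13 + (15 - 1*4))) - 28603 = (-153*27 - 30*(-13 + (15 - 4))) - 28603 = (-4131 - 30*(-13 + 11)) - 28603 = (-4131 - 30*(-2)) - 28603 = (-4131 + 60) - 28603 = -4071 - 28603 = -32674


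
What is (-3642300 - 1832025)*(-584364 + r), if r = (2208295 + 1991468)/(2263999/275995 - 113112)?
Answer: 99866544842559486121425/31216082441 ≈ 3.1992e+12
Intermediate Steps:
r = -1159113589185/31216082441 (r = 4199763/(2263999*(1/275995) - 113112) = 4199763/(2263999/275995 - 113112) = 4199763/(-31216082441/275995) = 4199763*(-275995/31216082441) = -1159113589185/31216082441 ≈ -37.132)
(-3642300 - 1832025)*(-584364 + r) = (-3642300 - 1832025)*(-584364 - 1159113589185/31216082441) = -5474325*(-18242713913141709/31216082441) = 99866544842559486121425/31216082441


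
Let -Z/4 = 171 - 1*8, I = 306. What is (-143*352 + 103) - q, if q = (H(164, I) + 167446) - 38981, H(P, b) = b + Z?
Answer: -178352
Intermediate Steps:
Z = -652 (Z = -4*(171 - 1*8) = -4*(171 - 8) = -4*163 = -652)
H(P, b) = -652 + b (H(P, b) = b - 652 = -652 + b)
q = 128119 (q = ((-652 + 306) + 167446) - 38981 = (-346 + 167446) - 38981 = 167100 - 38981 = 128119)
(-143*352 + 103) - q = (-143*352 + 103) - 1*128119 = (-50336 + 103) - 128119 = -50233 - 128119 = -178352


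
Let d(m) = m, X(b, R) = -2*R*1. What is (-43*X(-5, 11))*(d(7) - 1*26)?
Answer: -17974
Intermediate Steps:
X(b, R) = -2*R
(-43*X(-5, 11))*(d(7) - 1*26) = (-(-86)*11)*(7 - 1*26) = (-43*(-22))*(7 - 26) = 946*(-19) = -17974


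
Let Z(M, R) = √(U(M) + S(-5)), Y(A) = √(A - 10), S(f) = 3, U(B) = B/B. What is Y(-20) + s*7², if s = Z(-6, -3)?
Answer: 98 + I*√30 ≈ 98.0 + 5.4772*I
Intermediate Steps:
U(B) = 1
Y(A) = √(-10 + A)
Z(M, R) = 2 (Z(M, R) = √(1 + 3) = √4 = 2)
s = 2
Y(-20) + s*7² = √(-10 - 20) + 2*7² = √(-30) + 2*49 = I*√30 + 98 = 98 + I*√30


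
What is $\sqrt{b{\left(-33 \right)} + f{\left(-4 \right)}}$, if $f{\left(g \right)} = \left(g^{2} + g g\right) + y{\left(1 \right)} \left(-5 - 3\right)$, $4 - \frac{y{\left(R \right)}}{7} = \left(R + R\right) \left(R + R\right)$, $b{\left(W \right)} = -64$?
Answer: $4 i \sqrt{2} \approx 5.6569 i$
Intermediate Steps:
$y{\left(R \right)} = 28 - 28 R^{2}$ ($y{\left(R \right)} = 28 - 7 \left(R + R\right) \left(R + R\right) = 28 - 7 \cdot 2 R 2 R = 28 - 7 \cdot 4 R^{2} = 28 - 28 R^{2}$)
$f{\left(g \right)} = 2 g^{2}$ ($f{\left(g \right)} = \left(g^{2} + g g\right) + \left(28 - 28 \cdot 1^{2}\right) \left(-5 - 3\right) = \left(g^{2} + g^{2}\right) + \left(28 - 28\right) \left(-8\right) = 2 g^{2} + \left(28 - 28\right) \left(-8\right) = 2 g^{2} + 0 \left(-8\right) = 2 g^{2} + 0 = 2 g^{2}$)
$\sqrt{b{\left(-33 \right)} + f{\left(-4 \right)}} = \sqrt{-64 + 2 \left(-4\right)^{2}} = \sqrt{-64 + 2 \cdot 16} = \sqrt{-64 + 32} = \sqrt{-32} = 4 i \sqrt{2}$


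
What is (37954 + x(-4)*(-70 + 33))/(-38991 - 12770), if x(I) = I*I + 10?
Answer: -36992/51761 ≈ -0.71467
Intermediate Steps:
x(I) = 10 + I² (x(I) = I² + 10 = 10 + I²)
(37954 + x(-4)*(-70 + 33))/(-38991 - 12770) = (37954 + (10 + (-4)²)*(-70 + 33))/(-38991 - 12770) = (37954 + (10 + 16)*(-37))/(-51761) = (37954 + 26*(-37))*(-1/51761) = (37954 - 962)*(-1/51761) = 36992*(-1/51761) = -36992/51761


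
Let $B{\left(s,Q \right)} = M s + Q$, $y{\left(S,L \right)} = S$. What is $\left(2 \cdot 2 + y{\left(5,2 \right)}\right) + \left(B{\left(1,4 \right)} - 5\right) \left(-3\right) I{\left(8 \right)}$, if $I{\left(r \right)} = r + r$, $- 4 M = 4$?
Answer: $105$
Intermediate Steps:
$M = -1$ ($M = \left(- \frac{1}{4}\right) 4 = -1$)
$B{\left(s,Q \right)} = Q - s$ ($B{\left(s,Q \right)} = - s + Q = Q - s$)
$I{\left(r \right)} = 2 r$
$\left(2 \cdot 2 + y{\left(5,2 \right)}\right) + \left(B{\left(1,4 \right)} - 5\right) \left(-3\right) I{\left(8 \right)} = \left(2 \cdot 2 + 5\right) + \left(\left(4 - 1\right) - 5\right) \left(-3\right) 2 \cdot 8 = \left(4 + 5\right) + \left(\left(4 - 1\right) - 5\right) \left(-3\right) 16 = 9 + \left(3 - 5\right) \left(-3\right) 16 = 9 + \left(-2\right) \left(-3\right) 16 = 9 + 6 \cdot 16 = 9 + 96 = 105$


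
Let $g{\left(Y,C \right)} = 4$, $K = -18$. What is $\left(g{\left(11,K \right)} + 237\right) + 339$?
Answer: $580$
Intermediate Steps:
$\left(g{\left(11,K \right)} + 237\right) + 339 = \left(4 + 237\right) + 339 = 241 + 339 = 580$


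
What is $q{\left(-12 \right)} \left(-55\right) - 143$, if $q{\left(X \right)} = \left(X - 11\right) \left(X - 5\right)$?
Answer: $-21648$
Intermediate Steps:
$q{\left(X \right)} = \left(-11 + X\right) \left(-5 + X\right)$
$q{\left(-12 \right)} \left(-55\right) - 143 = \left(55 + \left(-12\right)^{2} - -192\right) \left(-55\right) - 143 = \left(55 + 144 + 192\right) \left(-55\right) - 143 = 391 \left(-55\right) - 143 = -21505 - 143 = -21648$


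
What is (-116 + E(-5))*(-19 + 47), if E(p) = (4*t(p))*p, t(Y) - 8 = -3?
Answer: -6048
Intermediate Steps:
t(Y) = 5 (t(Y) = 8 - 3 = 5)
E(p) = 20*p (E(p) = (4*5)*p = 20*p)
(-116 + E(-5))*(-19 + 47) = (-116 + 20*(-5))*(-19 + 47) = (-116 - 100)*28 = -216*28 = -6048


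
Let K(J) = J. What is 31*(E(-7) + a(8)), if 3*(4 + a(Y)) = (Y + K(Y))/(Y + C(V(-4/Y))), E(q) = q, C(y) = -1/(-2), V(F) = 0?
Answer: -16399/51 ≈ -321.55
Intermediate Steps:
C(y) = ½ (C(y) = -1*(-½) = ½)
a(Y) = -4 + 2*Y/(3*(½ + Y)) (a(Y) = -4 + ((Y + Y)/(Y + ½))/3 = -4 + ((2*Y)/(½ + Y))/3 = -4 + (2*Y/(½ + Y))/3 = -4 + 2*Y/(3*(½ + Y)))
31*(E(-7) + a(8)) = 31*(-7 + 4*(-3 - 5*8)/(3*(1 + 2*8))) = 31*(-7 + 4*(-3 - 40)/(3*(1 + 16))) = 31*(-7 + (4/3)*(-43)/17) = 31*(-7 + (4/3)*(1/17)*(-43)) = 31*(-7 - 172/51) = 31*(-529/51) = -16399/51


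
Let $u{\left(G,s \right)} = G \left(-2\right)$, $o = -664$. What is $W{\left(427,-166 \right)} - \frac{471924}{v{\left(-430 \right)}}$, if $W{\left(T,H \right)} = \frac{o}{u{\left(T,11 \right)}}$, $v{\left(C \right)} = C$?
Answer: $\frac{100827154}{91805} \approx 1098.3$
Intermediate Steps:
$u{\left(G,s \right)} = - 2 G$
$W{\left(T,H \right)} = \frac{332}{T}$ ($W{\left(T,H \right)} = - \frac{664}{\left(-2\right) T} = - 664 \left(- \frac{1}{2 T}\right) = \frac{332}{T}$)
$W{\left(427,-166 \right)} - \frac{471924}{v{\left(-430 \right)}} = \frac{332}{427} - \frac{471924}{-430} = 332 \cdot \frac{1}{427} - 471924 \left(- \frac{1}{430}\right) = \frac{332}{427} - - \frac{235962}{215} = \frac{332}{427} + \frac{235962}{215} = \frac{100827154}{91805}$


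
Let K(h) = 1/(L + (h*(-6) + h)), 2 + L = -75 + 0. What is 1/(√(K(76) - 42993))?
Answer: -I*√8979045514/19647802 ≈ -0.0048228*I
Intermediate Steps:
L = -77 (L = -2 + (-75 + 0) = -2 - 75 = -77)
K(h) = 1/(-77 - 5*h) (K(h) = 1/(-77 + (h*(-6) + h)) = 1/(-77 + (-6*h + h)) = 1/(-77 - 5*h))
1/(√(K(76) - 42993)) = 1/(√(-1/(77 + 5*76) - 42993)) = 1/(√(-1/(77 + 380) - 42993)) = 1/(√(-1/457 - 42993)) = 1/(√(-19647802/457)) = 1/(I*√8979045514/457) = -I*√8979045514/19647802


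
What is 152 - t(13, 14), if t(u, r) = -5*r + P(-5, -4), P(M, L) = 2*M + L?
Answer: 236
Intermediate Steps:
P(M, L) = L + 2*M
t(u, r) = -14 - 5*r (t(u, r) = -5*r + (-4 + 2*(-5)) = -5*r + (-4 - 10) = -5*r - 14 = -14 - 5*r)
152 - t(13, 14) = 152 - (-14 - 5*14) = 152 - (-14 - 70) = 152 - 1*(-84) = 152 + 84 = 236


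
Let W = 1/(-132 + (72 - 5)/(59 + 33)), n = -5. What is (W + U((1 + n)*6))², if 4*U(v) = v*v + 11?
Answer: 50251524946561/2333662864 ≈ 21533.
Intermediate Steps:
U(v) = 11/4 + v²/4 (U(v) = (v*v + 11)/4 = (v² + 11)/4 = (11 + v²)/4 = 11/4 + v²/4)
W = -92/12077 (W = 1/(-132 + 67/92) = 1/(-12077/92) = -92/12077 ≈ -0.0076178)
(W + U((1 + n)*6))² = (-92/12077 + (11/4 + ((1 - 5)*6)²/4))² = (-92/12077 + (11/4 + (-4*6)²/4))² = (-92/12077 + (11/4 + (¼)*(-24)²))² = (-92/12077 + (11/4 + (¼)*576))² = (-92/12077 + (11/4 + 144))² = (-92/12077 + 587/4)² = (7088831/48308)² = 50251524946561/2333662864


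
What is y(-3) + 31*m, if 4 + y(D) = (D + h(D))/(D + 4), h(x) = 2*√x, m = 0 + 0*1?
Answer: -7 + 2*I*√3 ≈ -7.0 + 3.4641*I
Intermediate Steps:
m = 0 (m = 0 + 0 = 0)
y(D) = -4 + (D + 2*√D)/(4 + D) (y(D) = -4 + (D + 2*√D)/(D + 4) = -4 + (D + 2*√D)/(4 + D))
y(-3) + 31*m = (-16 - 3*(-3) + 2*√(-3))/(4 - 3) + 31*0 = (-16 + 9 + 2*(I*√3))/1 + 0 = 1*(-16 + 9 + 2*I*√3) + 0 = 1*(-7 + 2*I*√3) + 0 = (-7 + 2*I*√3) + 0 = -7 + 2*I*√3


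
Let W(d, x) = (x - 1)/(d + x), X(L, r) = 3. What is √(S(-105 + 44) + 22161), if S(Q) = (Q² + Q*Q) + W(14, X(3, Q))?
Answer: 9*√105621/17 ≈ 172.06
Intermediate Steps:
W(d, x) = (-1 + x)/(d + x)
S(Q) = 2/17 + 2*Q² (S(Q) = (Q² + Q*Q) + (-1 + 3)/(14 + 3) = (Q² + Q²) + 2/17 = 2*Q² + (1/17)*2 = 2*Q² + 2/17 = 2/17 + 2*Q²)
√(S(-105 + 44) + 22161) = √((2/17 + 2*(-105 + 44)²) + 22161) = √((2/17 + 2*(-61)²) + 22161) = √((2/17 + 2*3721) + 22161) = √((2/17 + 7442) + 22161) = √(126516/17 + 22161) = √(503253/17) = 9*√105621/17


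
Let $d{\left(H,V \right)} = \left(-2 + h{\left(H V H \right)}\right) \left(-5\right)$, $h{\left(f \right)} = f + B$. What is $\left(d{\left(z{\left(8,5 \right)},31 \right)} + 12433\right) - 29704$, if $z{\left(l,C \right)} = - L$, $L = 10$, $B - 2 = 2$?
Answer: $-32781$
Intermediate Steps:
$B = 4$ ($B = 2 + 2 = 4$)
$h{\left(f \right)} = 4 + f$ ($h{\left(f \right)} = f + 4 = 4 + f$)
$z{\left(l,C \right)} = -10$ ($z{\left(l,C \right)} = \left(-1\right) 10 = -10$)
$d{\left(H,V \right)} = -10 - 5 V H^{2}$ ($d{\left(H,V \right)} = \left(-2 + \left(4 + H V H\right)\right) \left(-5\right) = \left(-2 + \left(4 + V H^{2}\right)\right) \left(-5\right) = \left(2 + V H^{2}\right) \left(-5\right) = -10 - 5 V H^{2}$)
$\left(d{\left(z{\left(8,5 \right)},31 \right)} + 12433\right) - 29704 = \left(\left(-10 - 155 \left(-10\right)^{2}\right) + 12433\right) - 29704 = \left(\left(-10 - 155 \cdot 100\right) + 12433\right) - 29704 = \left(\left(-10 - 15500\right) + 12433\right) - 29704 = \left(-15510 + 12433\right) - 29704 = -3077 - 29704 = -32781$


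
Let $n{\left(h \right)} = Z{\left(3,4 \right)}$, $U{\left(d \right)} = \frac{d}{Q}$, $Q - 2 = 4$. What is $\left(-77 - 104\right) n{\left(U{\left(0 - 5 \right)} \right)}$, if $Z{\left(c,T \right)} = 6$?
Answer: $-1086$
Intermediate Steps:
$Q = 6$ ($Q = 2 + 4 = 6$)
$U{\left(d \right)} = \frac{d}{6}$
$n{\left(h \right)} = 6$
$\left(-77 - 104\right) n{\left(U{\left(0 - 5 \right)} \right)} = \left(-77 - 104\right) 6 = \left(-181\right) 6 = -1086$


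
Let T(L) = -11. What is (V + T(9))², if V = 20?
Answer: 81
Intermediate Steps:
(V + T(9))² = (20 - 11)² = 9² = 81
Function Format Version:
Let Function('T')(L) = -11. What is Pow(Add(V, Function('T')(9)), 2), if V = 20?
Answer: 81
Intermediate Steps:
Pow(Add(V, Function('T')(9)), 2) = Pow(Add(20, -11), 2) = Pow(9, 2) = 81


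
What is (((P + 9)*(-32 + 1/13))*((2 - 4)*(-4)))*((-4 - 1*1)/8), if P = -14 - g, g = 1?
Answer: -12450/13 ≈ -957.69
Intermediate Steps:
P = -15 (P = -14 - 1*1 = -14 - 1 = -15)
(((P + 9)*(-32 + 1/13))*((2 - 4)*(-4)))*((-4 - 1*1)/8) = (((-15 + 9)*(-32 + 1/13))*((2 - 4)*(-4)))*((-4 - 1*1)/8) = ((-6*(-32 + 1/13))*(-2*(-4)))*((-4 - 1)/8) = (-6*(-415/13)*8)*((⅛)*(-5)) = ((2490/13)*8)*(-5/8) = (19920/13)*(-5/8) = -12450/13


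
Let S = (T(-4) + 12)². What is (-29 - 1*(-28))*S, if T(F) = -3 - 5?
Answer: -16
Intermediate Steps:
T(F) = -8
S = 16 (S = (-8 + 12)² = 4² = 16)
(-29 - 1*(-28))*S = (-29 - 1*(-28))*16 = (-29 + 28)*16 = -1*16 = -16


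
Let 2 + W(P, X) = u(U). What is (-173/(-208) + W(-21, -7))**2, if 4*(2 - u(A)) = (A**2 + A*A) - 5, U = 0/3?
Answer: 187489/43264 ≈ 4.3336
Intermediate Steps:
U = 0 (U = 0*(1/3) = 0)
u(A) = 13/4 - A**2/2 (u(A) = 2 - ((A**2 + A*A) - 5)/4 = 2 - ((A**2 + A**2) - 5)/4 = 2 - (2*A**2 - 5)/4 = 2 - (-5 + 2*A**2)/4 = 2 + (5/4 - A**2/2) = 13/4 - A**2/2)
W(P, X) = 5/4 (W(P, X) = -2 + (13/4 - 1/2*0**2) = -2 + (13/4 - 1/2*0) = -2 + (13/4 + 0) = -2 + 13/4 = 5/4)
(-173/(-208) + W(-21, -7))**2 = (-173/(-208) + 5/4)**2 = (-173*(-1/208) + 5/4)**2 = (173/208 + 5/4)**2 = (433/208)**2 = 187489/43264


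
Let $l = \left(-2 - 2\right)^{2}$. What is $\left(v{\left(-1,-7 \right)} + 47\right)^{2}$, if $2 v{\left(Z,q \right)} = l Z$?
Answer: $1521$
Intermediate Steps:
$l = 16$ ($l = \left(-4\right)^{2} = 16$)
$v{\left(Z,q \right)} = 8 Z$ ($v{\left(Z,q \right)} = \frac{16 Z}{2} = 8 Z$)
$\left(v{\left(-1,-7 \right)} + 47\right)^{2} = \left(8 \left(-1\right) + 47\right)^{2} = \left(-8 + 47\right)^{2} = 39^{2} = 1521$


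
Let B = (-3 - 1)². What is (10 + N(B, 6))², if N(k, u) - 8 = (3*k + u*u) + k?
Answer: 13924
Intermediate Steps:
B = 16 (B = (-4)² = 16)
N(k, u) = 8 + u² + 4*k (N(k, u) = 8 + ((3*k + u*u) + k) = 8 + ((3*k + u²) + k) = 8 + ((u² + 3*k) + k) = 8 + (u² + 4*k) = 8 + u² + 4*k)
(10 + N(B, 6))² = (10 + (8 + 6² + 4*16))² = (10 + (8 + 36 + 64))² = (10 + 108)² = 118² = 13924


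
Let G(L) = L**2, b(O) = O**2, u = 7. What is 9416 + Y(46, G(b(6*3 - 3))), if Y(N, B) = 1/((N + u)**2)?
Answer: 26449545/2809 ≈ 9416.0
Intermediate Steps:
Y(N, B) = (7 + N)**(-2) (Y(N, B) = 1/((N + 7)**2) = 1/((7 + N)**2) = (7 + N)**(-2))
9416 + Y(46, G(b(6*3 - 3))) = 9416 + (7 + 46)**(-2) = 9416 + 53**(-2) = 9416 + 1/2809 = 26449545/2809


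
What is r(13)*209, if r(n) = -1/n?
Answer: -209/13 ≈ -16.077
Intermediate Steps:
r(13)*209 = -1/13*209 = -209/13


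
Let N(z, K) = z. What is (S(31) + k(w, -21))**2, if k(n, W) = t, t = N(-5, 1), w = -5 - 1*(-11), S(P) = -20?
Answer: 625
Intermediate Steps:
w = 6 (w = -5 + 11 = 6)
t = -5
k(n, W) = -5
(S(31) + k(w, -21))**2 = (-20 - 5)**2 = (-25)**2 = 625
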